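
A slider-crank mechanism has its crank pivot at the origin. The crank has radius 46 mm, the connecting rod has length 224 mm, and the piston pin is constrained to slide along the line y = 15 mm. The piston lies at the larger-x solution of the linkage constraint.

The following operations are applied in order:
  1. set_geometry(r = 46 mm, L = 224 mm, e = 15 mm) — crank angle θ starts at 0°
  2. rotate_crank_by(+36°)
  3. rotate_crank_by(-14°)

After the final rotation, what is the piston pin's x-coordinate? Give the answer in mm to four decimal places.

set_geometry: r = 46 mm, L = 224 mm, e = 15 mm; θ ← 0°
rotate_crank_by(+36°): θ ← 0° +36° = 36°
rotate_crank_by(-14°): θ ← 36° -14° = 22°
crank pin P = (r cos θ, r sin θ) = (42.650457, 17.231903)
h = r sin θ − e = 17.231903 − 15 = 2.231903
x = r cos θ + √(L² − h²) = 42.650457 + √(50176.0 − 4.9814) = 42.650457 + 223.988881 = 266.639338

266.6393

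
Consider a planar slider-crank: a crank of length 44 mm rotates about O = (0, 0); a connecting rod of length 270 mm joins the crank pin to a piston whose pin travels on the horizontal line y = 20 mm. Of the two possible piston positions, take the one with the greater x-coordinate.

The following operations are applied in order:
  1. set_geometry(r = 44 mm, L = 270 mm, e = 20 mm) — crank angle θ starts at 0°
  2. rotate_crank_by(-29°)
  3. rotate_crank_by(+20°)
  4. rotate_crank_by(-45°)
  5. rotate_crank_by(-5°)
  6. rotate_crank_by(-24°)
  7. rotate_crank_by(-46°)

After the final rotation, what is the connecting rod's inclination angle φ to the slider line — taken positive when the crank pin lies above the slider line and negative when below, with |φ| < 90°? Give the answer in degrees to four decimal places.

set_geometry: r = 44 mm, L = 270 mm, e = 20 mm; θ ← 0°
rotate_crank_by(-29°): θ ← 0° -29° = -29°
rotate_crank_by(+20°): θ ← -29° +20° = -9°
rotate_crank_by(-45°): θ ← -9° -45° = -54°
rotate_crank_by(-5°): θ ← -54° -5° = -59°
rotate_crank_by(-24°): θ ← -59° -24° = -83°
rotate_crank_by(-46°): θ ← -83° -46° = -129°
crank pin P = (r cos θ, r sin θ) = (-27.690097, -34.194422)
h = r sin θ − e = -34.194422 − 20 = -54.194422
sin φ = h / L = -54.194422 / 270 = -0.20072008
φ = arcsin(-0.20072008) = -11.579071°

-11.5791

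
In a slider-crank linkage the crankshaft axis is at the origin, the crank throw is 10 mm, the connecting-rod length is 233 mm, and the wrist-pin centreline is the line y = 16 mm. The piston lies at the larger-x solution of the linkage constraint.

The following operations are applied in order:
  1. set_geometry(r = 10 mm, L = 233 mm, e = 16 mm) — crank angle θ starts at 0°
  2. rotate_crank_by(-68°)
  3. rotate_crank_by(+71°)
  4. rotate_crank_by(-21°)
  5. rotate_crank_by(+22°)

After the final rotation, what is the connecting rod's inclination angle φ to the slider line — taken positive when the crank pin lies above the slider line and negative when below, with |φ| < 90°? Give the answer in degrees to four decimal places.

set_geometry: r = 10 mm, L = 233 mm, e = 16 mm; θ ← 0°
rotate_crank_by(-68°): θ ← 0° -68° = -68°
rotate_crank_by(+71°): θ ← -68° +71° = 3°
rotate_crank_by(-21°): θ ← 3° -21° = -18°
rotate_crank_by(+22°): θ ← -18° +22° = 4°
crank pin P = (r cos θ, r sin θ) = (9.975641, 0.697565)
h = r sin θ − e = 0.697565 − 16 = -15.302435
sin φ = h / L = -15.302435 / 233 = -0.06567569
φ = arcsin(-0.06567569) = -3.765650°

-3.7657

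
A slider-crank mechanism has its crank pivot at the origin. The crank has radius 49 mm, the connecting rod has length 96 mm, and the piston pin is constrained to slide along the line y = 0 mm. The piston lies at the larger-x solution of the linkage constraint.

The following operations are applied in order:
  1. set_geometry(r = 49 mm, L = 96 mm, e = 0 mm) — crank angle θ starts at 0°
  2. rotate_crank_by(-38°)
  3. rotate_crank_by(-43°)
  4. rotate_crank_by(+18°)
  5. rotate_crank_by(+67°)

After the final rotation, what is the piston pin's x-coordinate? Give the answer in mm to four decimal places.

144.8198

set_geometry: r = 49 mm, L = 96 mm, e = 0 mm; θ ← 0°
rotate_crank_by(-38°): θ ← 0° -38° = -38°
rotate_crank_by(-43°): θ ← -38° -43° = -81°
rotate_crank_by(+18°): θ ← -81° +18° = -63°
rotate_crank_by(+67°): θ ← -63° +67° = 4°
crank pin P = (r cos θ, r sin θ) = (48.880638, 3.418067)
h = r sin θ − e = 3.418067 − 0 = 3.418067
x = r cos θ + √(L² − h²) = 48.880638 + √(9216.0 − 11.6832) = 48.880638 + 95.939131 = 144.819769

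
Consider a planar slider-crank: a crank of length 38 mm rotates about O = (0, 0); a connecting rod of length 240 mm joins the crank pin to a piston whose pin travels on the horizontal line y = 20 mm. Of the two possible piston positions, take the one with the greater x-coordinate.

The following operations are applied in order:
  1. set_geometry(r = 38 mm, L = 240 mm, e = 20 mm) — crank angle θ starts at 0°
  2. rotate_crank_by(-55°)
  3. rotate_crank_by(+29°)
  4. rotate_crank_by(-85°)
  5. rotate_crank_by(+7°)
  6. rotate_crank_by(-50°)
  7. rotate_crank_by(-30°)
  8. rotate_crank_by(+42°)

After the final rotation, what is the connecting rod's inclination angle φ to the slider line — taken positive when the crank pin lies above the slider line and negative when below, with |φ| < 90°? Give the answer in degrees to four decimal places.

-10.4171

set_geometry: r = 38 mm, L = 240 mm, e = 20 mm; θ ← 0°
rotate_crank_by(-55°): θ ← 0° -55° = -55°
rotate_crank_by(+29°): θ ← -55° +29° = -26°
rotate_crank_by(-85°): θ ← -26° -85° = -111°
rotate_crank_by(+7°): θ ← -111° +7° = -104°
rotate_crank_by(-50°): θ ← -104° -50° = -154°
rotate_crank_by(-30°): θ ← -154° -30° = -184°
rotate_crank_by(+42°): θ ← -184° +42° = -142°
crank pin P = (r cos θ, r sin θ) = (-29.944409, -23.395136)
h = r sin θ − e = -23.395136 − 20 = -43.395136
sin φ = h / L = -43.395136 / 240 = -0.18081307
φ = arcsin(-0.18081307) = -10.417122°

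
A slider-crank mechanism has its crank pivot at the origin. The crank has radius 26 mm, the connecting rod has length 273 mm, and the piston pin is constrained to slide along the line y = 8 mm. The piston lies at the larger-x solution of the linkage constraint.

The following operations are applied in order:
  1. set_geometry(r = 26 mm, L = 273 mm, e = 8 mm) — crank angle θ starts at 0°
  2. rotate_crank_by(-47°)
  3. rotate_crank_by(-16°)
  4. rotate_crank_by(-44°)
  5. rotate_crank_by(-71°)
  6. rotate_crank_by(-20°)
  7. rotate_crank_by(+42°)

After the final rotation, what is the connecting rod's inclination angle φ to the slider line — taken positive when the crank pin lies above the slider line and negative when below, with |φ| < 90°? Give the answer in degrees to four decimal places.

set_geometry: r = 26 mm, L = 273 mm, e = 8 mm; θ ← 0°
rotate_crank_by(-47°): θ ← 0° -47° = -47°
rotate_crank_by(-16°): θ ← -47° -16° = -63°
rotate_crank_by(-44°): θ ← -63° -44° = -107°
rotate_crank_by(-71°): θ ← -107° -71° = -178°
rotate_crank_by(-20°): θ ← -178° -20° = -198°
rotate_crank_by(+42°): θ ← -198° +42° = -156°
crank pin P = (r cos θ, r sin θ) = (-23.752182, -10.575153)
h = r sin θ − e = -10.575153 − 8 = -18.575153
sin φ = h / L = -18.575153 / 273 = -0.06804085
φ = arcsin(-0.06804085) = -3.901468°

-3.9015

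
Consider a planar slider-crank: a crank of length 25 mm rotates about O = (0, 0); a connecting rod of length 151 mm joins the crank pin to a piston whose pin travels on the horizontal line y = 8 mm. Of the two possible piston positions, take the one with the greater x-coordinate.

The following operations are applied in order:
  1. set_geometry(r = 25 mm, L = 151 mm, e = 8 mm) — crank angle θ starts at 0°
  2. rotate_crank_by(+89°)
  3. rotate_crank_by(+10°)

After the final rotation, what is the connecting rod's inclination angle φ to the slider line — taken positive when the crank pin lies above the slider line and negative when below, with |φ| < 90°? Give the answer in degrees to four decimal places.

set_geometry: r = 25 mm, L = 151 mm, e = 8 mm; θ ← 0°
rotate_crank_by(+89°): θ ← 0° +89° = 89°
rotate_crank_by(+10°): θ ← 89° +10° = 99°
crank pin P = (r cos θ, r sin θ) = (-3.910862, 24.692209)
h = r sin θ − e = 24.692209 − 8 = 16.692209
sin φ = h / L = 16.692209 / 151 = 0.11054443
φ = arcsin(0.11054443) = 6.346700°

6.3467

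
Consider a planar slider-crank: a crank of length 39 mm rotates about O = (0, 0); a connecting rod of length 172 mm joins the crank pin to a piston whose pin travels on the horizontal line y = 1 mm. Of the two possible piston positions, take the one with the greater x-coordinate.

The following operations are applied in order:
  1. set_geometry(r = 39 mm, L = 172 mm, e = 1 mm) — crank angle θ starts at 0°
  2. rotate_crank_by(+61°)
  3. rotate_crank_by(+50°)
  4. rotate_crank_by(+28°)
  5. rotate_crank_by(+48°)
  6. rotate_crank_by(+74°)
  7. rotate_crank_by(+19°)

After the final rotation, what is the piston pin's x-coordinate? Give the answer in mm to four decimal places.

174.1970

set_geometry: r = 39 mm, L = 172 mm, e = 1 mm; θ ← 0°
rotate_crank_by(+61°): θ ← 0° +61° = 61°
rotate_crank_by(+50°): θ ← 61° +50° = 111°
rotate_crank_by(+28°): θ ← 111° +28° = 139°
rotate_crank_by(+48°): θ ← 139° +48° = 187°
rotate_crank_by(+74°): θ ← 187° +74° = 261°
rotate_crank_by(+19°): θ ← 261° +19° = 280°
crank pin P = (r cos θ, r sin θ) = (6.772279, -38.407502)
h = r sin θ − e = -38.407502 − 1 = -39.407502
x = r cos θ + √(L² − h²) = 6.772279 + √(29584.0 − 1552.9512) = 6.772279 + 167.424756 = 174.197034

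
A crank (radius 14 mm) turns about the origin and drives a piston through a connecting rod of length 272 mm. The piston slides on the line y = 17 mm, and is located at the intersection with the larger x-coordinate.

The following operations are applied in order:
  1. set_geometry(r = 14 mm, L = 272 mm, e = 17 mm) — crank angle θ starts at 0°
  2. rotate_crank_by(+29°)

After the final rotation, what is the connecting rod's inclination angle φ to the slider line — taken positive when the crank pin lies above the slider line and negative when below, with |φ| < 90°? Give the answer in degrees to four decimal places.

set_geometry: r = 14 mm, L = 272 mm, e = 17 mm; θ ← 0°
rotate_crank_by(+29°): θ ← 0° +29° = 29°
crank pin P = (r cos θ, r sin θ) = (12.244676, 6.787335)
h = r sin θ − e = 6.787335 − 17 = -10.212665
sin φ = h / L = -10.212665 / 272 = -0.03754656
φ = arcsin(-0.03754656) = -2.151765°

-2.1518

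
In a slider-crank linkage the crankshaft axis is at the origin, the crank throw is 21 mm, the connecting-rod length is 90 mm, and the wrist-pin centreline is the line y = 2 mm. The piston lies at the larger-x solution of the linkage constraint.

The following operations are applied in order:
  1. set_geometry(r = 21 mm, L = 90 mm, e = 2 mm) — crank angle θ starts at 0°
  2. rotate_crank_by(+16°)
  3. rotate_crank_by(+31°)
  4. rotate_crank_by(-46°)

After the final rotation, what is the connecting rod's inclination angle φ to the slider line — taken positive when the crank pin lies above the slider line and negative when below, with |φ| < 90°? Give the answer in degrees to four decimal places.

-1.0400

set_geometry: r = 21 mm, L = 90 mm, e = 2 mm; θ ← 0°
rotate_crank_by(+16°): θ ← 0° +16° = 16°
rotate_crank_by(+31°): θ ← 16° +31° = 47°
rotate_crank_by(-46°): θ ← 47° -46° = 1°
crank pin P = (r cos θ, r sin θ) = (20.996802, 0.366501)
h = r sin θ − e = 0.366501 − 2 = -1.633499
sin φ = h / L = -1.633499 / 90 = -0.01814999
φ = arcsin(-0.01814999) = -1.039975°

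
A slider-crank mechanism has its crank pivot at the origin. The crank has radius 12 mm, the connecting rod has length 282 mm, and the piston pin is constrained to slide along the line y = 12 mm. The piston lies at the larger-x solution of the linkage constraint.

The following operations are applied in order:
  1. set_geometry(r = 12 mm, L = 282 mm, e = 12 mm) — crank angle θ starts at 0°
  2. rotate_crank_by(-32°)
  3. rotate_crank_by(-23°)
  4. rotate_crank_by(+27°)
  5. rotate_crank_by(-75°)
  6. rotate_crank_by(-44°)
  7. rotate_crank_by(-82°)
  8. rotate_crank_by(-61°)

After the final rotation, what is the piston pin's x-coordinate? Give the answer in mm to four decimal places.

286.1033

set_geometry: r = 12 mm, L = 282 mm, e = 12 mm; θ ← 0°
rotate_crank_by(-32°): θ ← 0° -32° = -32°
rotate_crank_by(-23°): θ ← -32° -23° = -55°
rotate_crank_by(+27°): θ ← -55° +27° = -28°
rotate_crank_by(-75°): θ ← -28° -75° = -103°
rotate_crank_by(-44°): θ ← -103° -44° = -147°
rotate_crank_by(-82°): θ ← -147° -82° = -229°
rotate_crank_by(-61°): θ ← -229° -61° = -290°
crank pin P = (r cos θ, r sin θ) = (4.104242, 11.276311)
h = r sin θ − e = 11.276311 − 12 = -0.723689
x = r cos θ + √(L² − h²) = 4.104242 + √(79524.0 − 0.5237) = 4.104242 + 281.999071 = 286.103313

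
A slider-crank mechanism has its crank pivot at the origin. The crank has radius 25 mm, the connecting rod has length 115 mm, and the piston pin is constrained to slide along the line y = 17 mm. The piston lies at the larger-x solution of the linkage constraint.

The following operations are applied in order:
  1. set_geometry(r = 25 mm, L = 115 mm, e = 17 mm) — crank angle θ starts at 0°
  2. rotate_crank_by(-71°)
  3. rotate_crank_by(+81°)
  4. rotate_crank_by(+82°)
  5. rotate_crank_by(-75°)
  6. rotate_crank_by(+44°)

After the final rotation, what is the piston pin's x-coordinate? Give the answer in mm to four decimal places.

set_geometry: r = 25 mm, L = 115 mm, e = 17 mm; θ ← 0°
rotate_crank_by(-71°): θ ← 0° -71° = -71°
rotate_crank_by(+81°): θ ← -71° +81° = 10°
rotate_crank_by(+82°): θ ← 10° +82° = 92°
rotate_crank_by(-75°): θ ← 92° -75° = 17°
rotate_crank_by(+44°): θ ← 17° +44° = 61°
crank pin P = (r cos θ, r sin θ) = (12.120241, 21.865493)
h = r sin θ − e = 21.865493 − 17 = 4.865493
x = r cos θ + √(L² − h²) = 12.120241 + √(13225.0 − 23.6730) = 12.120241 + 114.897028 = 127.017268

127.0173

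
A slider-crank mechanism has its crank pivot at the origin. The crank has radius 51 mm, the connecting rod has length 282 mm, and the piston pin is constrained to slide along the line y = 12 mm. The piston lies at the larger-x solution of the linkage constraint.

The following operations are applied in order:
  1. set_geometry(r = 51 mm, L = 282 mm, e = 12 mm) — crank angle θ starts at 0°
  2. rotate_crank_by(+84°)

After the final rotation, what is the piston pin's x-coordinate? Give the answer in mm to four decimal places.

284.6600

set_geometry: r = 51 mm, L = 282 mm, e = 12 mm; θ ← 0°
rotate_crank_by(+84°): θ ← 0° +84° = 84°
crank pin P = (r cos θ, r sin θ) = (5.330952, 50.720617)
h = r sin θ − e = 50.720617 − 12 = 38.720617
x = r cos θ + √(L² − h²) = 5.330952 + √(79524.0 − 1499.2862) = 5.330952 + 279.329042 = 284.659994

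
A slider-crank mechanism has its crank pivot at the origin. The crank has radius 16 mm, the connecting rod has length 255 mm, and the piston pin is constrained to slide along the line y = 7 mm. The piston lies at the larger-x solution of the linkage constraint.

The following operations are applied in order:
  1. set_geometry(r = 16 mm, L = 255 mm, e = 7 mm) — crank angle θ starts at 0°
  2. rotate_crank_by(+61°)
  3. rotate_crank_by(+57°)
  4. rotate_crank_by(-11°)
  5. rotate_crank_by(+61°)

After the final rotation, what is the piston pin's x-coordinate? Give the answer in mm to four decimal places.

239.3232

set_geometry: r = 16 mm, L = 255 mm, e = 7 mm; θ ← 0°
rotate_crank_by(+61°): θ ← 0° +61° = 61°
rotate_crank_by(+57°): θ ← 61° +57° = 118°
rotate_crank_by(-11°): θ ← 118° -11° = 107°
rotate_crank_by(+61°): θ ← 107° +61° = 168°
crank pin P = (r cos θ, r sin θ) = (-15.650362, 3.326587)
h = r sin θ − e = 3.326587 − 7 = -3.673413
x = r cos θ + √(L² − h²) = -15.650362 + √(65025.0 − 13.4940) = -15.650362 + 254.973540 = 239.323178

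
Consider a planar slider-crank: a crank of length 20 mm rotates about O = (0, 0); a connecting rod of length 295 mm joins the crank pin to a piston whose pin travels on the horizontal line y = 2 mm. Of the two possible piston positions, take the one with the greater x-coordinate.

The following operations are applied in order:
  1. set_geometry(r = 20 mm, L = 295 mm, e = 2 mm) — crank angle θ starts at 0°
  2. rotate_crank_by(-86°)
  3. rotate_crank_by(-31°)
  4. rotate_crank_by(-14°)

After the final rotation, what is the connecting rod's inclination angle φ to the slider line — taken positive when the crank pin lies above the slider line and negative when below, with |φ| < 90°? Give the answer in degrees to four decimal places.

-3.3219

set_geometry: r = 20 mm, L = 295 mm, e = 2 mm; θ ← 0°
rotate_crank_by(-86°): θ ← 0° -86° = -86°
rotate_crank_by(-31°): θ ← -86° -31° = -117°
rotate_crank_by(-14°): θ ← -117° -14° = -131°
crank pin P = (r cos θ, r sin θ) = (-13.121181, -15.094192)
h = r sin θ − e = -15.094192 − 2 = -17.094192
sin φ = h / L = -17.094192 / 295 = -0.05794641
φ = arcsin(-0.05794641) = -3.321946°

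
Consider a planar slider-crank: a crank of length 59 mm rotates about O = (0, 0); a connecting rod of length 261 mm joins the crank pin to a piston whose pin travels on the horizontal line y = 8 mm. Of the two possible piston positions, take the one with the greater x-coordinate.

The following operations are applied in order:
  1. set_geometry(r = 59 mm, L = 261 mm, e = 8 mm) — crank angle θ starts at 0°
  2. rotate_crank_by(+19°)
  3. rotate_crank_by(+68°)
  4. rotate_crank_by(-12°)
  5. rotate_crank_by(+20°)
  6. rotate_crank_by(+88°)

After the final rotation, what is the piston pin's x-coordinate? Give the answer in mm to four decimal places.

set_geometry: r = 59 mm, L = 261 mm, e = 8 mm; θ ← 0°
rotate_crank_by(+19°): θ ← 0° +19° = 19°
rotate_crank_by(+68°): θ ← 19° +68° = 87°
rotate_crank_by(-12°): θ ← 87° -12° = 75°
rotate_crank_by(+20°): θ ← 75° +20° = 95°
rotate_crank_by(+88°): θ ← 95° +88° = 183°
crank pin P = (r cos θ, r sin θ) = (-58.919143, -3.087821)
h = r sin θ − e = -3.087821 − 8 = -11.087821
x = r cos θ + √(L² − h²) = -58.919143 + √(68121.0 − 122.9398) = -58.919143 + 260.764377 = 201.845234

201.8452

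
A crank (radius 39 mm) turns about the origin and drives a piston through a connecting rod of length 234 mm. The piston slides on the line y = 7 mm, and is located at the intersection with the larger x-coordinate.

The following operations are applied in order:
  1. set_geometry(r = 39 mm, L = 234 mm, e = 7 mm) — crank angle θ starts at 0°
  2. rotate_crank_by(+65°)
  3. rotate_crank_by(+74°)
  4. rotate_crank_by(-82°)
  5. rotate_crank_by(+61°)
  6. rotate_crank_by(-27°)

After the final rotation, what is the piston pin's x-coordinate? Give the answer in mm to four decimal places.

set_geometry: r = 39 mm, L = 234 mm, e = 7 mm; θ ← 0°
rotate_crank_by(+65°): θ ← 0° +65° = 65°
rotate_crank_by(+74°): θ ← 65° +74° = 139°
rotate_crank_by(-82°): θ ← 139° -82° = 57°
rotate_crank_by(+61°): θ ← 57° +61° = 118°
rotate_crank_by(-27°): θ ← 118° -27° = 91°
crank pin P = (r cos θ, r sin θ) = (-0.680644, 38.994060)
h = r sin θ − e = 38.994060 − 7 = 31.994060
x = r cos θ + √(L² − h²) = -0.680644 + √(54756.0 − 1023.6199) = -0.680644 + 231.802459 = 231.121815

231.1218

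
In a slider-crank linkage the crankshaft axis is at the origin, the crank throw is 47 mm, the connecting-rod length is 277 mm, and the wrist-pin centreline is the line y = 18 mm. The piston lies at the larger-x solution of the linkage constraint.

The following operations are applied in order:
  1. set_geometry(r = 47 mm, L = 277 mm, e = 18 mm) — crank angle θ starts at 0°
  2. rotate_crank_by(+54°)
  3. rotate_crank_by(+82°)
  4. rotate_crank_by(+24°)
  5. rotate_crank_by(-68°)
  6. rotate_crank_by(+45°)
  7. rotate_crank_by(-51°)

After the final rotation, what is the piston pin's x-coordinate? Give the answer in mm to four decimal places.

278.7683

set_geometry: r = 47 mm, L = 277 mm, e = 18 mm; θ ← 0°
rotate_crank_by(+54°): θ ← 0° +54° = 54°
rotate_crank_by(+82°): θ ← 54° +82° = 136°
rotate_crank_by(+24°): θ ← 136° +24° = 160°
rotate_crank_by(-68°): θ ← 160° -68° = 92°
rotate_crank_by(+45°): θ ← 92° +45° = 137°
rotate_crank_by(-51°): θ ← 137° -51° = 86°
crank pin P = (r cos θ, r sin θ) = (3.278554, 46.885510)
h = r sin θ − e = 46.885510 − 18 = 28.885510
x = r cos θ + √(L² − h²) = 3.278554 + √(76729.0 − 834.3727) = 3.278554 + 275.489795 = 278.768350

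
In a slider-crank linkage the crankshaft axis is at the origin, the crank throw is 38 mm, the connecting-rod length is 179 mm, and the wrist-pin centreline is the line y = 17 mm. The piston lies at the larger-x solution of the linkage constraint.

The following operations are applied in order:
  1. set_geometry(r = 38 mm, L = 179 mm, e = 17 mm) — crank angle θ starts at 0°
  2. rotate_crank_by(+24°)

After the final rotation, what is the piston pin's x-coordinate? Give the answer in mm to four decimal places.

213.7081

set_geometry: r = 38 mm, L = 179 mm, e = 17 mm; θ ← 0°
rotate_crank_by(+24°): θ ← 0° +24° = 24°
crank pin P = (r cos θ, r sin θ) = (34.714727, 15.455992)
h = r sin θ − e = 15.455992 − 17 = -1.544008
x = r cos θ + √(L² − h²) = 34.714727 + √(32041.0 − 2.3840) = 34.714727 + 178.993341 = 213.708068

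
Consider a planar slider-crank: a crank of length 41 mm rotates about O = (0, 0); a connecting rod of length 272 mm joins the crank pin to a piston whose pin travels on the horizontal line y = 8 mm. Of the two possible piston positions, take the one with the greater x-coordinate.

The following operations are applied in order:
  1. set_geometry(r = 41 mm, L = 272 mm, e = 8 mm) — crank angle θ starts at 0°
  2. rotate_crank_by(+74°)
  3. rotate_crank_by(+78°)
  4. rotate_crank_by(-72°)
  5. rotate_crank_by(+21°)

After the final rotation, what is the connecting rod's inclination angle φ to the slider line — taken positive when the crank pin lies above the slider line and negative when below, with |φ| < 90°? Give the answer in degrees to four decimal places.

6.8087

set_geometry: r = 41 mm, L = 272 mm, e = 8 mm; θ ← 0°
rotate_crank_by(+74°): θ ← 0° +74° = 74°
rotate_crank_by(+78°): θ ← 74° +78° = 152°
rotate_crank_by(-72°): θ ← 152° -72° = 80°
rotate_crank_by(+21°): θ ← 80° +21° = 101°
crank pin P = (r cos θ, r sin θ) = (-7.823169, 40.246715)
h = r sin θ − e = 40.246715 − 8 = 32.246715
sin φ = h / L = 32.246715 / 272 = 0.11855410
φ = arcsin(0.11855410) = 6.808663°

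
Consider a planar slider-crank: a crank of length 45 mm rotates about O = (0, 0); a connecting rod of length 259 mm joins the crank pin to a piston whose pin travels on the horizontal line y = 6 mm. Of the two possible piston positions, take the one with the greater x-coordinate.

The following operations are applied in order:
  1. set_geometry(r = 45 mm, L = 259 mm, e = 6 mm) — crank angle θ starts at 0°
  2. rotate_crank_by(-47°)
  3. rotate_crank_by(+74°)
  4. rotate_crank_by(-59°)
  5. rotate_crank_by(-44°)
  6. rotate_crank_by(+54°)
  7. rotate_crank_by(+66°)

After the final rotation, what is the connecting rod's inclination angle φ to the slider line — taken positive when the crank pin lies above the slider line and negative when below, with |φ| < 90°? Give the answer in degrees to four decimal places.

5.5968

set_geometry: r = 45 mm, L = 259 mm, e = 6 mm; θ ← 0°
rotate_crank_by(-47°): θ ← 0° -47° = -47°
rotate_crank_by(+74°): θ ← -47° +74° = 27°
rotate_crank_by(-59°): θ ← 27° -59° = -32°
rotate_crank_by(-44°): θ ← -32° -44° = -76°
rotate_crank_by(+54°): θ ← -76° +54° = -22°
rotate_crank_by(+66°): θ ← -22° +66° = 44°
crank pin P = (r cos θ, r sin θ) = (32.370291, 31.259627)
h = r sin θ − e = 31.259627 − 6 = 25.259627
sin φ = h / L = 25.259627 / 259 = 0.09752752
φ = arcsin(0.09752752) = 5.596812°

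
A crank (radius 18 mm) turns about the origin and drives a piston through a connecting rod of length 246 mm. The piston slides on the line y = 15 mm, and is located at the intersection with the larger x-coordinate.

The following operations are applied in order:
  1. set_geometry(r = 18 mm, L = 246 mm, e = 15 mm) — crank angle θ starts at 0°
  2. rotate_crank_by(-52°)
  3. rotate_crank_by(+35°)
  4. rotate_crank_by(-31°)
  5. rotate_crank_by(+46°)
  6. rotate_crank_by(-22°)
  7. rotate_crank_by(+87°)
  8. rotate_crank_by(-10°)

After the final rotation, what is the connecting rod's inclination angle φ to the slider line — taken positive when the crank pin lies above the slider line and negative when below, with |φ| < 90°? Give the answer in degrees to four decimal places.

set_geometry: r = 18 mm, L = 246 mm, e = 15 mm; θ ← 0°
rotate_crank_by(-52°): θ ← 0° -52° = -52°
rotate_crank_by(+35°): θ ← -52° +35° = -17°
rotate_crank_by(-31°): θ ← -17° -31° = -48°
rotate_crank_by(+46°): θ ← -48° +46° = -2°
rotate_crank_by(-22°): θ ← -2° -22° = -24°
rotate_crank_by(+87°): θ ← -24° +87° = 63°
rotate_crank_by(-10°): θ ← 63° -10° = 53°
crank pin P = (r cos θ, r sin θ) = (10.832670, 14.375439)
h = r sin θ − e = 14.375439 − 15 = -0.624561
sin φ = h / L = -0.624561 / 246 = -0.00253887
φ = arcsin(-0.00253887) = -0.145466°

-0.1455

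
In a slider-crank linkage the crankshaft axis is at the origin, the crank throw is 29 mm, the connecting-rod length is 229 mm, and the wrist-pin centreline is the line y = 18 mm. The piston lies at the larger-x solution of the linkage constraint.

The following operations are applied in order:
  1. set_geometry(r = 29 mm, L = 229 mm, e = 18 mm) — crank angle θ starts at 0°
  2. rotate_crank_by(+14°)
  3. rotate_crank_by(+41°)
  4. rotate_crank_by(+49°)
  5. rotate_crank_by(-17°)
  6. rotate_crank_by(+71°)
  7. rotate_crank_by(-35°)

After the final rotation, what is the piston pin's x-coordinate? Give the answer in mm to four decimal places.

213.1182

set_geometry: r = 29 mm, L = 229 mm, e = 18 mm; θ ← 0°
rotate_crank_by(+14°): θ ← 0° +14° = 14°
rotate_crank_by(+41°): θ ← 14° +41° = 55°
rotate_crank_by(+49°): θ ← 55° +49° = 104°
rotate_crank_by(-17°): θ ← 104° -17° = 87°
rotate_crank_by(+71°): θ ← 87° +71° = 158°
rotate_crank_by(-35°): θ ← 158° -35° = 123°
crank pin P = (r cos θ, r sin θ) = (-15.794532, 24.321446)
h = r sin θ − e = 24.321446 − 18 = 6.321446
x = r cos θ + √(L² − h²) = -15.794532 + √(52441.0 − 39.9607) = -15.794532 + 228.912733 = 213.118201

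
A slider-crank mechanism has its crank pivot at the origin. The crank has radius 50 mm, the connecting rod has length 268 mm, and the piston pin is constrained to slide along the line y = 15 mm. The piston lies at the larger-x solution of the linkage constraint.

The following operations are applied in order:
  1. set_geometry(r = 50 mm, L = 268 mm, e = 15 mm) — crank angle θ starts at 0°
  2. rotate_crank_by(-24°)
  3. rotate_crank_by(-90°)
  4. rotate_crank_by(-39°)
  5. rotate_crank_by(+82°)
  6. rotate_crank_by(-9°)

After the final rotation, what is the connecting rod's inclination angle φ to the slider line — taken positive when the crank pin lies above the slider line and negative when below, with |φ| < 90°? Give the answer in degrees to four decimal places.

-13.8690

set_geometry: r = 50 mm, L = 268 mm, e = 15 mm; θ ← 0°
rotate_crank_by(-24°): θ ← 0° -24° = -24°
rotate_crank_by(-90°): θ ← -24° -90° = -114°
rotate_crank_by(-39°): θ ← -114° -39° = -153°
rotate_crank_by(+82°): θ ← -153° +82° = -71°
rotate_crank_by(-9°): θ ← -71° -9° = -80°
crank pin P = (r cos θ, r sin θ) = (8.682409, -49.240388)
h = r sin θ − e = -49.240388 − 15 = -64.240388
sin φ = h / L = -64.240388 / 268 = -0.23970294
φ = arcsin(-0.23970294) = -13.869008°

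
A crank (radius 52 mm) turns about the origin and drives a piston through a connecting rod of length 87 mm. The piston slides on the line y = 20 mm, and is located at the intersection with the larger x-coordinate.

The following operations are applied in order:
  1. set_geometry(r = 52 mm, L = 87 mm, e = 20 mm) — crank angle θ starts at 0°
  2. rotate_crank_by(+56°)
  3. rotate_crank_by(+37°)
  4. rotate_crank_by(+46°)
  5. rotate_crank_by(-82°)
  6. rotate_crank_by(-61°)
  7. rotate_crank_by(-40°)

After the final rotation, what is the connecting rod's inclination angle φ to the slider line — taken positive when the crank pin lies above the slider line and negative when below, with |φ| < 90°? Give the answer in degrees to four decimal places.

set_geometry: r = 52 mm, L = 87 mm, e = 20 mm; θ ← 0°
rotate_crank_by(+56°): θ ← 0° +56° = 56°
rotate_crank_by(+37°): θ ← 56° +37° = 93°
rotate_crank_by(+46°): θ ← 93° +46° = 139°
rotate_crank_by(-82°): θ ← 139° -82° = 57°
rotate_crank_by(-61°): θ ← 57° -61° = -4°
rotate_crank_by(-40°): θ ← -4° -40° = -44°
crank pin P = (r cos θ, r sin θ) = (37.405670, -36.122235)
h = r sin θ − e = -36.122235 − 20 = -56.122235
sin φ = h / L = -56.122235 / 87 = -0.64508316
φ = arcsin(-0.64508316) = -40.171911°

-40.1719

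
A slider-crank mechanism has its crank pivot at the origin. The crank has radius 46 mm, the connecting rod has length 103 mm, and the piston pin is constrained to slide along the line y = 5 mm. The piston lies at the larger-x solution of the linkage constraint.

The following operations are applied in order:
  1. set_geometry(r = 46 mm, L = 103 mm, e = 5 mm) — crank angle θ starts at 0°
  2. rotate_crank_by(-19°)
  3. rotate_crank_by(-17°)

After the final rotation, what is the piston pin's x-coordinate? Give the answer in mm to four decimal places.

set_geometry: r = 46 mm, L = 103 mm, e = 5 mm; θ ← 0°
rotate_crank_by(-19°): θ ← 0° -19° = -19°
rotate_crank_by(-17°): θ ← -19° -17° = -36°
crank pin P = (r cos θ, r sin θ) = (37.214782, -27.038122)
h = r sin θ − e = -27.038122 − 5 = -32.038122
x = r cos θ + √(L² − h²) = 37.214782 + √(10609.0 − 1026.4412) = 37.214782 + 97.890545 = 135.105327

135.1053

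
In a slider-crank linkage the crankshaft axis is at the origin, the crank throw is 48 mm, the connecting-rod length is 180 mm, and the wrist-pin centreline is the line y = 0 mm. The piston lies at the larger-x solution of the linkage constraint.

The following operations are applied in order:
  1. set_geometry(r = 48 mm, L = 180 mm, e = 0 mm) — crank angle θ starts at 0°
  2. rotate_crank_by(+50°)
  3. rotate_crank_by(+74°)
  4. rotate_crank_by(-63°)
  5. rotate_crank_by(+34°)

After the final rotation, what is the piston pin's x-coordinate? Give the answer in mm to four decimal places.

set_geometry: r = 48 mm, L = 180 mm, e = 0 mm; θ ← 0°
rotate_crank_by(+50°): θ ← 0° +50° = 50°
rotate_crank_by(+74°): θ ← 50° +74° = 124°
rotate_crank_by(-63°): θ ← 124° -63° = 61°
rotate_crank_by(+34°): θ ← 61° +34° = 95°
crank pin P = (r cos θ, r sin θ) = (-4.183476, 47.817346)
h = r sin θ − e = 47.817346 − 0 = 47.817346
x = r cos θ + √(L² − h²) = -4.183476 + √(32400.0 − 2286.4985) = -4.183476 + 173.532422 = 169.348946

169.3489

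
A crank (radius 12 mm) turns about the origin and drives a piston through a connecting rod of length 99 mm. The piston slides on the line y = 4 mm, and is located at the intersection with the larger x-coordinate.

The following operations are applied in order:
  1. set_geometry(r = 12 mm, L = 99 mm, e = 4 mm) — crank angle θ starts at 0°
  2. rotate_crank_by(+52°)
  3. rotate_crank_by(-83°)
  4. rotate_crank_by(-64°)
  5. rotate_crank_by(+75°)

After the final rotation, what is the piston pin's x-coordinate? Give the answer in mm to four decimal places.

set_geometry: r = 12 mm, L = 99 mm, e = 4 mm; θ ← 0°
rotate_crank_by(+52°): θ ← 0° +52° = 52°
rotate_crank_by(-83°): θ ← 52° -83° = -31°
rotate_crank_by(-64°): θ ← -31° -64° = -95°
rotate_crank_by(+75°): θ ← -95° +75° = -20°
crank pin P = (r cos θ, r sin θ) = (11.276311, -4.104242)
h = r sin θ − e = -4.104242 − 4 = -8.104242
x = r cos θ + √(L² − h²) = 11.276311 + √(9801.0 − 65.6787) = 11.276311 + 98.667732 = 109.944043

109.9440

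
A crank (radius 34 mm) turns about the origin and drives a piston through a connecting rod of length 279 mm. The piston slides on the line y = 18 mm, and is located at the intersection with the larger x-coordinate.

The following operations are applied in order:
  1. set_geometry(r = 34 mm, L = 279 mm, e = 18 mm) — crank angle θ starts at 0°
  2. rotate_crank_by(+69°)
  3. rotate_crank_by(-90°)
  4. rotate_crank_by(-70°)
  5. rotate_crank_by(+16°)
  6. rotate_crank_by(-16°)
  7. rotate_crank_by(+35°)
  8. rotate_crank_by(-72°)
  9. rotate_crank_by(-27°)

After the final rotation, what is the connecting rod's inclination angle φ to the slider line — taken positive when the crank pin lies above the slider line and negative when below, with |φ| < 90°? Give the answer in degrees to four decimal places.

set_geometry: r = 34 mm, L = 279 mm, e = 18 mm; θ ← 0°
rotate_crank_by(+69°): θ ← 0° +69° = 69°
rotate_crank_by(-90°): θ ← 69° -90° = -21°
rotate_crank_by(-70°): θ ← -21° -70° = -91°
rotate_crank_by(+16°): θ ← -91° +16° = -75°
rotate_crank_by(-16°): θ ← -75° -16° = -91°
rotate_crank_by(+35°): θ ← -91° +35° = -56°
rotate_crank_by(-72°): θ ← -56° -72° = -128°
rotate_crank_by(-27°): θ ← -128° -27° = -155°
crank pin P = (r cos θ, r sin θ) = (-30.814465, -14.369021)
h = r sin θ − e = -14.369021 − 18 = -32.369021
sin φ = h / L = -32.369021 / 279 = -0.11601800
φ = arcsin(-0.11601800) = -6.662345°

-6.6623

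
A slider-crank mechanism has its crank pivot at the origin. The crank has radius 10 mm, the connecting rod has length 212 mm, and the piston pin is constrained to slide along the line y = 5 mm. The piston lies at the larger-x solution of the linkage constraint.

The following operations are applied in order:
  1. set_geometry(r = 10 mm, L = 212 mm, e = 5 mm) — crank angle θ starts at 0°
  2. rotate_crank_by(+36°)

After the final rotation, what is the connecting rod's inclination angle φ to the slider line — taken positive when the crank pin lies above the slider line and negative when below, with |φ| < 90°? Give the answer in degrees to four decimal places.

0.2373

set_geometry: r = 10 mm, L = 212 mm, e = 5 mm; θ ← 0°
rotate_crank_by(+36°): θ ← 0° +36° = 36°
crank pin P = (r cos θ, r sin θ) = (8.090170, 5.877853)
h = r sin θ − e = 5.877853 − 5 = 0.877853
sin φ = h / L = 0.877853 / 212 = 0.00414081
φ = arcsin(0.00414081) = 0.237252°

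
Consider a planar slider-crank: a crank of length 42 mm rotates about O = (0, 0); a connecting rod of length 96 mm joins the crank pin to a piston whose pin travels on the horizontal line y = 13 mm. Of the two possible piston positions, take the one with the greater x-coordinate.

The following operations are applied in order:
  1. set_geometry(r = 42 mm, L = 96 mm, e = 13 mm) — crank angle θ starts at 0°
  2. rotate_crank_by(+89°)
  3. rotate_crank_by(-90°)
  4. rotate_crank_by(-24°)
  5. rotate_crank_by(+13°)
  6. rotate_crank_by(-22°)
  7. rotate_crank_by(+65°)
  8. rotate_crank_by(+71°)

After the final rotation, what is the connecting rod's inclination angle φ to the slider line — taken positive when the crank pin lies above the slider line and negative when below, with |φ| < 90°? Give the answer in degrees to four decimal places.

set_geometry: r = 42 mm, L = 96 mm, e = 13 mm; θ ← 0°
rotate_crank_by(+89°): θ ← 0° +89° = 89°
rotate_crank_by(-90°): θ ← 89° -90° = -1°
rotate_crank_by(-24°): θ ← -1° -24° = -25°
rotate_crank_by(+13°): θ ← -25° +13° = -12°
rotate_crank_by(-22°): θ ← -12° -22° = -34°
rotate_crank_by(+65°): θ ← -34° +65° = 31°
rotate_crank_by(+71°): θ ← 31° +71° = 102°
crank pin P = (r cos θ, r sin θ) = (-8.732291, 41.082199)
h = r sin θ − e = 41.082199 − 13 = 28.082199
sin φ = h / L = 28.082199 / 96 = 0.29252291
φ = arcsin(0.29252291) = 17.009059°

17.0091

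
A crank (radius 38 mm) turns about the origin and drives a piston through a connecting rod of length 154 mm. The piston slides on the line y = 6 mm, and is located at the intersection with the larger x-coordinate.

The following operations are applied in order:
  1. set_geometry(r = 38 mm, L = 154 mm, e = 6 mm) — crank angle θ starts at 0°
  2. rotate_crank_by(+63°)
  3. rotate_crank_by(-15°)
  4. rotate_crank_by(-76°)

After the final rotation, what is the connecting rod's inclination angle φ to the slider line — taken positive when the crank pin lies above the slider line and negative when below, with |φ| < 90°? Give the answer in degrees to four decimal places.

-8.9055

set_geometry: r = 38 mm, L = 154 mm, e = 6 mm; θ ← 0°
rotate_crank_by(+63°): θ ← 0° +63° = 63°
rotate_crank_by(-15°): θ ← 63° -15° = 48°
rotate_crank_by(-76°): θ ← 48° -76° = -28°
crank pin P = (r cos θ, r sin θ) = (33.552009, -17.839919)
h = r sin θ − e = -17.839919 − 6 = -23.839919
sin φ = h / L = -23.839919 / 154 = -0.15480467
φ = arcsin(-0.15480467) = -8.905468°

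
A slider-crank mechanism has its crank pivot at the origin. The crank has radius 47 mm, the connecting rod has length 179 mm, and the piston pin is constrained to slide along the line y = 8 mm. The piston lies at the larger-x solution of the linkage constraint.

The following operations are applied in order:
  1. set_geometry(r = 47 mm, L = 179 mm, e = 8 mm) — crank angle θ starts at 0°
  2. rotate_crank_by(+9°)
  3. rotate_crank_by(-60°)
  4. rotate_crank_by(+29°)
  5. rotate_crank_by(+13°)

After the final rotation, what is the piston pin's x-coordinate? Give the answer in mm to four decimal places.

224.7618

set_geometry: r = 47 mm, L = 179 mm, e = 8 mm; θ ← 0°
rotate_crank_by(+9°): θ ← 0° +9° = 9°
rotate_crank_by(-60°): θ ← 9° -60° = -51°
rotate_crank_by(+29°): θ ← -51° +29° = -22°
rotate_crank_by(+13°): θ ← -22° +13° = -9°
crank pin P = (r cos θ, r sin θ) = (46.421352, -7.352420)
h = r sin θ − e = -7.352420 − 8 = -15.352420
x = r cos θ + √(L² − h²) = 46.421352 + √(32041.0 − 235.6968) = 46.421352 + 178.340414 = 224.761766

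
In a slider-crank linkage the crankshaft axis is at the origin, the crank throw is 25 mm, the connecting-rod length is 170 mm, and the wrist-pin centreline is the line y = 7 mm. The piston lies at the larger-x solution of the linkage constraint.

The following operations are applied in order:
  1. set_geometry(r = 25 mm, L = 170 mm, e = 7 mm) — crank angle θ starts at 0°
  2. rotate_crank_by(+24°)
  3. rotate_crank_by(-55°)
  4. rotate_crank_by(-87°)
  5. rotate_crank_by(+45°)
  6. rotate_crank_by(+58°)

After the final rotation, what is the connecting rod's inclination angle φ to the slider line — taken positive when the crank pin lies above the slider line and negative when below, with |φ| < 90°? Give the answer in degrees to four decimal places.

set_geometry: r = 25 mm, L = 170 mm, e = 7 mm; θ ← 0°
rotate_crank_by(+24°): θ ← 0° +24° = 24°
rotate_crank_by(-55°): θ ← 24° -55° = -31°
rotate_crank_by(-87°): θ ← -31° -87° = -118°
rotate_crank_by(+45°): θ ← -118° +45° = -73°
rotate_crank_by(+58°): θ ← -73° +58° = -15°
crank pin P = (r cos θ, r sin θ) = (24.148146, -6.470476)
h = r sin θ − e = -6.470476 − 7 = -13.470476
sin φ = h / L = -13.470476 / 170 = -0.07923809
φ = arcsin(-0.07923809) = -4.544773°

-4.5448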